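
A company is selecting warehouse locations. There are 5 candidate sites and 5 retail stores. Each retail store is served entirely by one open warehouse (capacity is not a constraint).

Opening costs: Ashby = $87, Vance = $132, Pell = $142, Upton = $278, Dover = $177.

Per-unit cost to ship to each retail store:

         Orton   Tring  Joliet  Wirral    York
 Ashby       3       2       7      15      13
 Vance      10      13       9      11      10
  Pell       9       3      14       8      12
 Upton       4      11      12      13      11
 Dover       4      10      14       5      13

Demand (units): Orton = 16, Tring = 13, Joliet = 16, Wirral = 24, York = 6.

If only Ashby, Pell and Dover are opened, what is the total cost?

Each retail store is assigned to its cheapest site among the open ones.
{Ashby, Pell, Dover}: Orton→Ashby 3·16=48, Tring→Ashby 2·13=26, Joliet→Ashby 7·16=112, Wirral→Dover 5·24=120, York→Pell 12·6=72. Service 378; fixed 406; total 784.

Total cost: 784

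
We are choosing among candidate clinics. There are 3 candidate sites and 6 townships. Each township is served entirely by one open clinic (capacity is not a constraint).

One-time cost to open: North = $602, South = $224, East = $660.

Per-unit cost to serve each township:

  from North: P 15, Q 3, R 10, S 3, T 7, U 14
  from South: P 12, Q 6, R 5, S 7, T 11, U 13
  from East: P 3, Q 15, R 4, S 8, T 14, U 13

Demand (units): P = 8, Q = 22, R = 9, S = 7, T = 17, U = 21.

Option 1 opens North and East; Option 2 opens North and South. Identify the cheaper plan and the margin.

Option 2 is cheaper by 355.

Option 1: {North, East}: P→East 3·8=24, Q→North 3·22=66, R→East 4·9=36, S→North 3·7=21, T→North 7·17=119, U→East 13·21=273. Service 539; fixed 1262; total 1801.
Option 2: {North, South}: P→South 12·8=96, Q→North 3·22=66, R→South 5·9=45, S→North 3·7=21, T→North 7·17=119, U→South 13·21=273. Service 620; fixed 826; total 1446.
Difference: |1801 − 1446| = 355.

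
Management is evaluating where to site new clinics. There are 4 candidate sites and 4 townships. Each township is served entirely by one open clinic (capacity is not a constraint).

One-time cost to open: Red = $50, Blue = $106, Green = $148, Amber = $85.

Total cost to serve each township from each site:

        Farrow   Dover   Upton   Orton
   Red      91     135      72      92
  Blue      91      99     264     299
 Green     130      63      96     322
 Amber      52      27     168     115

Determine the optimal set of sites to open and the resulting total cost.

Open Red and Amber; minimum total cost 378.

For any fixed open set, each township goes to its cheapest open site; total = fixed + service.
{Red, Amber}: Farrow→Amber 52, Dover→Amber 27, Upton→Red 72, Orton→Red 92. Service 243; fixed 135; total 378.
{Red}: Farrow→Red 91, Dover→Red 135, Upton→Red 72, Orton→Red 92. Service 390; fixed 50; total 440.
{Amber}: service 362 + fixed 85 = 447
{Red, Blue, Green, Amber}: Farrow→Amber 52, Dover→Amber 27, Upton→Red 72, Orton→Red 92. Service 243; fixed 389; total 632.
No other subset beats 378.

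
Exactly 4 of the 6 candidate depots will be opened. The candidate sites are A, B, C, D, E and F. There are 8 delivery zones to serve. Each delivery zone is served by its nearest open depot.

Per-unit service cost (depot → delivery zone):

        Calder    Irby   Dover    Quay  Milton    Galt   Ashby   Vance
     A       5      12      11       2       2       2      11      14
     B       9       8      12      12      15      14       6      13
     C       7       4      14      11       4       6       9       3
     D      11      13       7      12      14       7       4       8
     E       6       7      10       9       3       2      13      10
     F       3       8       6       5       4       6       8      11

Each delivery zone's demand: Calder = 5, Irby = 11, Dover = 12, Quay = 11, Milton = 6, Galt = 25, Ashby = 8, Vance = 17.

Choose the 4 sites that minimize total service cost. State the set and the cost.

With exactly 4 open, each delivery zone uses its cheapest among the chosen.
{A, C, D, F}: Calder→F 3·5=15, Irby→C 4·11=44, Dover→F 6·12=72, Quay→A 2·11=22, Milton→A 2·6=12, Galt→A 2·25=50, Ashby→D 4·8=32, Vance→C 3·17=51. Service cost 298.
{A, B, C, F}: service cost 314
{A, B, C, D}: service cost 320
Among all 15 size-4 choices, {A, C, D, F} is lowest.

Choose A, C, D and F; total service cost 298.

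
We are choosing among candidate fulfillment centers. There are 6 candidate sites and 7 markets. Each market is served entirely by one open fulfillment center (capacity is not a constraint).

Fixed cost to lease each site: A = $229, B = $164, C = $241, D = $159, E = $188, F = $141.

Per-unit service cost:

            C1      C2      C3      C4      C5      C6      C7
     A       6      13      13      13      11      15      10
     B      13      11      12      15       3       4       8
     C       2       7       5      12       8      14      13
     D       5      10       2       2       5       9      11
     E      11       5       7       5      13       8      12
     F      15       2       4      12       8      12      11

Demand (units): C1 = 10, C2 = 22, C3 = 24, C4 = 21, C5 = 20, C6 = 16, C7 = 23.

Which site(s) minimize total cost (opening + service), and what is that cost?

Open B, D and F; minimum total cost 956.

For any fixed open set, each market goes to its cheapest open site; total = fixed + service.
{B, D, F}: C1→D 5·10=50, C2→F 2·22=44, C3→D 2·24=48, C4→D 2·21=42, C5→B 3·20=60, C6→B 4·16=64, C7→B 8·23=184. Service 492; fixed 464; total 956.
{D, F}: service 681 + fixed 300 = 981
{B, D}: C1→D 5·10=50, C2→D 10·22=220, C3→D 2·24=48, C4→D 2·21=42, C5→B 3·20=60, C6→B 4·16=64, C7→B 8·23=184. Service 668; fixed 323; total 991.
{A, B, C, D, E, F}: service 462 + fixed 1122 = 1584
No other subset beats 956.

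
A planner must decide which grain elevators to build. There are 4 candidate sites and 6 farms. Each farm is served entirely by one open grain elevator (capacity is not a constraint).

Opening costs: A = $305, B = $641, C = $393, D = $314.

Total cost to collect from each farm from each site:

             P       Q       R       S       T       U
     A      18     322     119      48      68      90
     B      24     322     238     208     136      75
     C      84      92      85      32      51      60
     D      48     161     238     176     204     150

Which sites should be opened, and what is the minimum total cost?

Open C only; minimum total cost 797.

For any fixed open set, each farm goes to its cheapest open site; total = fixed + service.
{C}: P→C 84, Q→C 92, R→C 85, S→C 32, T→C 51, U→C 60. Service 404; fixed 393; total 797.
{A}: service 665 + fixed 305 = 970
{A, C}: service 338 + fixed 698 = 1036
{A, B, C, D}: service 338 + fixed 1653 = 1991
(All 15 nonempty subsets were checked; C only is lowest.)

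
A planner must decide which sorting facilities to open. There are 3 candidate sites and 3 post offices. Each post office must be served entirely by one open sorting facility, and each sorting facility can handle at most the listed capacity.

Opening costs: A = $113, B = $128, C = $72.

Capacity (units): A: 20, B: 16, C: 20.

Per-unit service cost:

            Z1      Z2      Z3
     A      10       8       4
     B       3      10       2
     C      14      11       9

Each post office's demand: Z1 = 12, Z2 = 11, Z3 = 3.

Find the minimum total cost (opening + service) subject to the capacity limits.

Minimum total cost: 363

Open {B, C}: Z1→B 3·12=36, Z2→C 11·11=121, Z3→B 2·3=6.
Loads: B carries 15/16, C carries 11/20. Service 163; fixed 200; total 363.
Next best feasible plan costs 371.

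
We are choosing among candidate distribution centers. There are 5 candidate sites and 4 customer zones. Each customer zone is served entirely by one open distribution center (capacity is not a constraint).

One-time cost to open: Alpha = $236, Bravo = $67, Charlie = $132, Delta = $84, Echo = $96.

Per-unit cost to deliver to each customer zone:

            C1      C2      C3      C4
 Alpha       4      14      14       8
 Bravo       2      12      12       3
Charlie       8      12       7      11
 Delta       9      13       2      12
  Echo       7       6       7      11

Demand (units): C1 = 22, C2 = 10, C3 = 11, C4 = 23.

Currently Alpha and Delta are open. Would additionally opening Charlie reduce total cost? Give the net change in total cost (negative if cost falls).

Current service cost with {Alpha, Delta}: 424.
Adding Charlie: each customer zone re-picks its cheapest; new service cost 414, saving 10.
Extra fixed cost: 132. Net change = 132 − 10 = 122.
(Totals: 744 → 866.)

No — net change +122 (cost rises by 122).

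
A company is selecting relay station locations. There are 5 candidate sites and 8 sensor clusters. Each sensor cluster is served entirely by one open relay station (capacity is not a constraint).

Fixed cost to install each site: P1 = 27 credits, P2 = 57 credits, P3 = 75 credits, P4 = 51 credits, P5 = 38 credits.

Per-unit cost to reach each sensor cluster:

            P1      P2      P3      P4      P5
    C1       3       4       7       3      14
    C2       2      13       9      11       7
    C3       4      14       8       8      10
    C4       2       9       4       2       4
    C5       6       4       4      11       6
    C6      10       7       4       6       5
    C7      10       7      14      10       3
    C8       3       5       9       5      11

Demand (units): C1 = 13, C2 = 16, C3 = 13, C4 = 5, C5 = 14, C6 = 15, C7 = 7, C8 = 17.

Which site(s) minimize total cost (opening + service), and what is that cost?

For any fixed open set, each sensor cluster goes to its cheapest open site; total = fixed + service.
{P1, P5}: C1→P1 3·13=39, C2→P1 2·16=32, C3→P1 4·13=52, C4→P1 2·5=10, C5→P1 6·14=84, C6→P5 5·15=75, C7→P5 3·7=21, C8→P1 3·17=51. Service 364; fixed 65; total 429.
{P1, P2, P5}: C1→P1 3·13=39, C2→P1 2·16=32, C3→P1 4·13=52, C4→P1 2·5=10, C5→P2 4·14=56, C6→P5 5·15=75, C7→P5 3·7=21, C8→P1 3·17=51. Service 336; fixed 122; total 458.
{P1, P3, P5}: service 321 + fixed 140 = 461
{P1, P2, P3, P4, P5}: C1→P1 3·13=39, C2→P1 2·16=32, C3→P1 4·13=52, C4→P1 2·5=10, C5→P2 4·14=56, C6→P3 4·15=60, C7→P5 3·7=21, C8→P1 3·17=51. Service 321; fixed 248; total 569.
No other subset beats 429.

Open P1 and P5; minimum total cost 429.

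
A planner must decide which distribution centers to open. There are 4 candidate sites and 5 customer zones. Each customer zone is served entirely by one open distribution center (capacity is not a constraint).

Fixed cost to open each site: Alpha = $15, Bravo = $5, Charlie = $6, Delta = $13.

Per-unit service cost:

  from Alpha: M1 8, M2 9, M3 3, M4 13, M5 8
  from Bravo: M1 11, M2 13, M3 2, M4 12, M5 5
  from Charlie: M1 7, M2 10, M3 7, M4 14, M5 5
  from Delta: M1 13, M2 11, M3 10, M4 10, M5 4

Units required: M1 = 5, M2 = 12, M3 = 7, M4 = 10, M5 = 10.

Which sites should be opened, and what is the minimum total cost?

Open Bravo, Charlie and Delta; minimum total cost 333.

For any fixed open set, each customer zone goes to its cheapest open site; total = fixed + service.
{Bravo, Charlie, Delta}: M1→Charlie 7·5=35, M2→Charlie 10·12=120, M3→Bravo 2·7=14, M4→Delta 10·10=100, M5→Delta 4·10=40. Service 309; fixed 24; total 333.
{Alpha, Bravo, Delta}: M1→Alpha 8·5=40, M2→Alpha 9·12=108, M3→Bravo 2·7=14, M4→Delta 10·10=100, M5→Delta 4·10=40. Service 302; fixed 33; total 335.
{Alpha, Bravo, Charlie, Delta}: M1→Charlie 7·5=35, M2→Alpha 9·12=108, M3→Bravo 2·7=14, M4→Delta 10·10=100, M5→Delta 4·10=40. Service 297; fixed 39; total 336.
{Bravo}: M1→Bravo 11·5=55, M2→Bravo 13·12=156, M3→Bravo 2·7=14, M4→Bravo 12·10=120, M5→Bravo 5·10=50. Service 395; fixed 5; total 400.
(All 15 nonempty subsets were checked; Bravo, Charlie and Delta is lowest.)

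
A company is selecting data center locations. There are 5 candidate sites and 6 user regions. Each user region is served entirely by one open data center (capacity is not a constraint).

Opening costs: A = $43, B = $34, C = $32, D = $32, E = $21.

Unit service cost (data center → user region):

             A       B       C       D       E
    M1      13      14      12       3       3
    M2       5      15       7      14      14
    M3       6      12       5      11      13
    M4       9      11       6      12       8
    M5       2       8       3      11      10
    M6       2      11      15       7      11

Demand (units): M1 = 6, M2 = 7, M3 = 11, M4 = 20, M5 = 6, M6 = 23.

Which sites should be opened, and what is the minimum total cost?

For any fixed open set, each user region goes to its cheapest open site; total = fixed + service.
{A, C, E}: M1→E 3·6=18, M2→A 5·7=35, M3→C 5·11=55, M4→C 6·20=120, M5→A 2·6=12, M6→A 2·23=46. Service 286; fixed 96; total 382.
{A, C, D}: M1→D 3·6=18, M2→A 5·7=35, M3→C 5·11=55, M4→C 6·20=120, M5→A 2·6=12, M6→A 2·23=46. Service 286; fixed 107; total 393.
{A, E}: M1→E 3·6=18, M2→A 5·7=35, M3→A 6·11=66, M4→E 8·20=160, M5→A 2·6=12, M6→A 2·23=46. Service 337; fixed 64; total 401.
{A, B, C, D, E}: service 286 + fixed 162 = 448
No other subset beats 382.

Open A, C and E; minimum total cost 382.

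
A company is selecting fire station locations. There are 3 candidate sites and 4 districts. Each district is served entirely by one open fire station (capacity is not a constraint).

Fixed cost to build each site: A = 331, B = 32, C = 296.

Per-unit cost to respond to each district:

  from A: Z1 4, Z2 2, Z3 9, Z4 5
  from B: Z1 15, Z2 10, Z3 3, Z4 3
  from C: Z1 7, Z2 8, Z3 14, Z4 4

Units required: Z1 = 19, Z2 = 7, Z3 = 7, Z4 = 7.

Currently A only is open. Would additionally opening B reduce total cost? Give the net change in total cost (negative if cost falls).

Current service cost with {A}: 188.
Adding B: each district re-picks its cheapest; new service cost 132, saving 56.
Extra fixed cost: 32. Net change = 32 − 56 = -24.
(Totals: 519 → 495.)

Yes — net change −24 (cost falls by 24).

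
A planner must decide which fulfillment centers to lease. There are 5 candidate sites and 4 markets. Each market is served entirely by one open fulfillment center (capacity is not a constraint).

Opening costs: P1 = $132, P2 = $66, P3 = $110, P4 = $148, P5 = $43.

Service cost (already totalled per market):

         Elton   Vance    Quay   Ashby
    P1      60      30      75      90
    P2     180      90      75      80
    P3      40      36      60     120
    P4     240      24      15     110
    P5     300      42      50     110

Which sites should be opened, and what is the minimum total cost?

For any fixed open set, each market goes to its cheapest open site; total = fixed + service.
{P3}: Elton→P3 40, Vance→P3 36, Quay→P3 60, Ashby→P3 120. Service 256; fixed 110; total 366.
{P1}: service 255 + fixed 132 = 387
{P3, P5}: Elton→P3 40, Vance→P3 36, Quay→P5 50, Ashby→P5 110. Service 236; fixed 153; total 389.
{P1, P2, P3, P4, P5}: service 159 + fixed 499 = 658
No other subset beats 366.

Open P3 only; minimum total cost 366.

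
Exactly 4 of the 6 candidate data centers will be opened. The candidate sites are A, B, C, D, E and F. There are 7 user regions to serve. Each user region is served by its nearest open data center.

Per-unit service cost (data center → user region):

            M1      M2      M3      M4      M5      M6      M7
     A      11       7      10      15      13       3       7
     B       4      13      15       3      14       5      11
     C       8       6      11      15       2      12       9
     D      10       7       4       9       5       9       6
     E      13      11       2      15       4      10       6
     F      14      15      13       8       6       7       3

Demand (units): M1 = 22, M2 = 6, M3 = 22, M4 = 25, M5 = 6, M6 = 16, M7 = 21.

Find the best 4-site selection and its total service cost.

With exactly 4 open, each user region uses its cheapest among the chosen.
{A, B, E, F}: M1→B 4·22=88, M2→A 7·6=42, M3→E 2·22=44, M4→B 3·25=75, M5→E 4·6=24, M6→A 3·16=48, M7→F 3·21=63. Service cost 384.
{B, C, E, F}: service cost 398
{B, D, E, F}: service cost 416
Among all 15 size-4 choices, {A, B, E, F} is lowest.

Choose A, B, E and F; total service cost 384.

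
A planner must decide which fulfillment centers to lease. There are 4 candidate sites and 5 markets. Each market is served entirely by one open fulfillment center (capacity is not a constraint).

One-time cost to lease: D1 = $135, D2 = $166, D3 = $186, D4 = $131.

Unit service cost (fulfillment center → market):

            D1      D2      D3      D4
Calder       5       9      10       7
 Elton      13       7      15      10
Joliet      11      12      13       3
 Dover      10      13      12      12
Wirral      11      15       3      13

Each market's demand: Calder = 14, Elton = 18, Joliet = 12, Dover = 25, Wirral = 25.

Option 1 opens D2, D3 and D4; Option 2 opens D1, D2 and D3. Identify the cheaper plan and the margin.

Option 1 is cheaper by 22.

Option 1: {D2, D3, D4}: Calder→D4 7·14=98, Elton→D2 7·18=126, Joliet→D4 3·12=36, Dover→D3 12·25=300, Wirral→D3 3·25=75. Service 635; fixed 483; total 1118.
Option 2: {D1, D2, D3}: Calder→D1 5·14=70, Elton→D2 7·18=126, Joliet→D1 11·12=132, Dover→D1 10·25=250, Wirral→D3 3·25=75. Service 653; fixed 487; total 1140.
Difference: |1118 − 1140| = 22.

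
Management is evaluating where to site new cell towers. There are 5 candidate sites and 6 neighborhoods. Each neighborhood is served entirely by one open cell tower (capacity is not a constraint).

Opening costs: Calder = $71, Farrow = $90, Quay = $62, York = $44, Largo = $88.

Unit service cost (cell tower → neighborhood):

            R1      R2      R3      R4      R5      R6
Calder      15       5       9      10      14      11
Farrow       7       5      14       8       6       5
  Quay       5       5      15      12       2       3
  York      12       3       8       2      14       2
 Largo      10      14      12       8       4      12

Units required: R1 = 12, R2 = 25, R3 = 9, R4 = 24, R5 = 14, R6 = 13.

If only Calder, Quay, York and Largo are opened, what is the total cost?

Each neighborhood is assigned to its cheapest site among the open ones.
{Calder, Quay, York, Largo}: R1→Quay 5·12=60, R2→York 3·25=75, R3→York 8·9=72, R4→York 2·24=48, R5→Quay 2·14=28, R6→York 2·13=26. Service 309; fixed 265; total 574.

Total cost: 574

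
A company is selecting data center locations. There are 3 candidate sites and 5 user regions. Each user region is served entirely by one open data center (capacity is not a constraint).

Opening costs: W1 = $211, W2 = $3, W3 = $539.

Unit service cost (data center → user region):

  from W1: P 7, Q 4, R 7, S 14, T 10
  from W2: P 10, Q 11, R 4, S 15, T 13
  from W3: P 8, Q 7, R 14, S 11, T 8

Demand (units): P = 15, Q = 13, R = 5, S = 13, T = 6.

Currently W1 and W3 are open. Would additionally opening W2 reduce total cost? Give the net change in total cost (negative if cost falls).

Yes — net change −12 (cost falls by 12).

Current service cost with {W1, W3}: 383.
Adding W2: each user region re-picks its cheapest; new service cost 368, saving 15.
Extra fixed cost: 3. Net change = 3 − 15 = -12.
(Totals: 1133 → 1121.)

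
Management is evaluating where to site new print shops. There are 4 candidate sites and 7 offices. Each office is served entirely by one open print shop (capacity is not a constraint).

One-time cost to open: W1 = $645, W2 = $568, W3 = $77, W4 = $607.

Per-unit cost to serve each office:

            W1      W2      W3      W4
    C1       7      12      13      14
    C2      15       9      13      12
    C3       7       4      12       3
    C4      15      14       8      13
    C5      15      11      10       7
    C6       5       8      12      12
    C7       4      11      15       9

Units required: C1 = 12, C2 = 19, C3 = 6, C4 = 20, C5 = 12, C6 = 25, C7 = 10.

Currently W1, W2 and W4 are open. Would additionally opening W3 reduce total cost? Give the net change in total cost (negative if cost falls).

Yes — net change −23 (cost falls by 23).

Current service cost with {W1, W2, W4}: 782.
Adding W3: each office re-picks its cheapest; new service cost 682, saving 100.
Extra fixed cost: 77. Net change = 77 − 100 = -23.
(Totals: 2602 → 2579.)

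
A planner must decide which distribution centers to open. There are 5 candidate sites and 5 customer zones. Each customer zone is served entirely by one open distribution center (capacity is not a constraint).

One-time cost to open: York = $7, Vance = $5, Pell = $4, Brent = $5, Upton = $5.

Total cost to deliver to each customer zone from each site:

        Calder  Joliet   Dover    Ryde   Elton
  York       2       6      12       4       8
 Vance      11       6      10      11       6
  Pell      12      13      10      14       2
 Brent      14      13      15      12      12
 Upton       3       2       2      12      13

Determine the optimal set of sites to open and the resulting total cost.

For any fixed open set, each customer zone goes to its cheapest open site; total = fixed + service.
{York, Pell, Upton}: Calder→York 2, Joliet→Upton 2, Dover→Upton 2, Ryde→York 4, Elton→Pell 2. Service 12; fixed 16; total 28.
{York, Upton}: service 18 + fixed 12 = 30
{Pell, Upton}: Calder→Upton 3, Joliet→Upton 2, Dover→Upton 2, Ryde→Upton 12, Elton→Pell 2. Service 21; fixed 9; total 30.
{York, Vance, Pell, Brent, Upton}: Calder→York 2, Joliet→Upton 2, Dover→Upton 2, Ryde→York 4, Elton→Pell 2. Service 12; fixed 26; total 38.
No other subset beats 28.

Open York, Pell and Upton; minimum total cost 28.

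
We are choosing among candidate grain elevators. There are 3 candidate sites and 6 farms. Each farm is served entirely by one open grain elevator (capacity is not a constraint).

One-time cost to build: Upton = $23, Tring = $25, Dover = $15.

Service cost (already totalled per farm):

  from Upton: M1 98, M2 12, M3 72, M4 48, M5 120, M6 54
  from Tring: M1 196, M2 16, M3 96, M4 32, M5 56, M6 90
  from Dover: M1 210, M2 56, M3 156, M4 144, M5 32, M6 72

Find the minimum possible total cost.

For any fixed open set, each farm goes to its cheapest open site; total = fixed + service.
{Upton, Dover}: M1→Upton 98, M2→Upton 12, M3→Upton 72, M4→Upton 48, M5→Dover 32, M6→Upton 54. Service 316; fixed 38; total 354.
{Upton, Tring, Dover}: service 300 + fixed 63 = 363
{Upton, Tring}: M1→Upton 98, M2→Upton 12, M3→Upton 72, M4→Tring 32, M5→Tring 56, M6→Upton 54. Service 324; fixed 48; total 372.
{Dover}: M1→Dover 210, M2→Dover 56, M3→Dover 156, M4→Dover 144, M5→Dover 32, M6→Dover 72. Service 670; fixed 15; total 685.
(All 7 nonempty subsets were checked; Upton and Dover is lowest.)

Minimum total cost: 354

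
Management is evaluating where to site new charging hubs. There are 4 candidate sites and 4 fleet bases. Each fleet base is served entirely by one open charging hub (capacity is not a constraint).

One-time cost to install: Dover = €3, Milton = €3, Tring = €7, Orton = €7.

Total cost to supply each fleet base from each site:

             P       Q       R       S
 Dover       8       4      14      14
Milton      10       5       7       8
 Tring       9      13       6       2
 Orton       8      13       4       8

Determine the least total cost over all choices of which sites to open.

Minimum total cost: 30

For any fixed open set, each fleet base goes to its cheapest open site; total = fixed + service.
{Dover, Tring}: P→Dover 8, Q→Dover 4, R→Tring 6, S→Tring 2. Service 20; fixed 10; total 30.
{Milton, Tring}: service 22 + fixed 10 = 32
{Dover, Milton}: P→Dover 8, Q→Dover 4, R→Milton 7, S→Milton 8. Service 27; fixed 6; total 33.
{Dover, Milton, Tring, Orton}: service 18 + fixed 20 = 38
(All 15 nonempty subsets were checked; Dover and Tring is lowest.)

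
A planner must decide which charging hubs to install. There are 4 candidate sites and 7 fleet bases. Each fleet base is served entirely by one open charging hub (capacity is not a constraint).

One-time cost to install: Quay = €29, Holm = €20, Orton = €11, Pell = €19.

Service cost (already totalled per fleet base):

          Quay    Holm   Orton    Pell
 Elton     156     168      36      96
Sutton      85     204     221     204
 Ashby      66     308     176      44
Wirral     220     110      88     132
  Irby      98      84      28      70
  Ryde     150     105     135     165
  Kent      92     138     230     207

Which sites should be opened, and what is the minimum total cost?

For any fixed open set, each fleet base goes to its cheapest open site; total = fixed + service.
{Quay, Holm, Orton, Pell}: Elton→Orton 36, Sutton→Quay 85, Ashby→Pell 44, Wirral→Orton 88, Irby→Orton 28, Ryde→Holm 105, Kent→Quay 92. Service 478; fixed 79; total 557.
{Quay, Holm, Orton}: service 500 + fixed 60 = 560
{Quay, Orton, Pell}: Elton→Orton 36, Sutton→Quay 85, Ashby→Pell 44, Wirral→Orton 88, Irby→Orton 28, Ryde→Orton 135, Kent→Quay 92. Service 508; fixed 59; total 567.
{Orton}: service 914 + fixed 11 = 925
No other subset beats 557.

Open Quay, Holm, Orton and Pell; minimum total cost 557.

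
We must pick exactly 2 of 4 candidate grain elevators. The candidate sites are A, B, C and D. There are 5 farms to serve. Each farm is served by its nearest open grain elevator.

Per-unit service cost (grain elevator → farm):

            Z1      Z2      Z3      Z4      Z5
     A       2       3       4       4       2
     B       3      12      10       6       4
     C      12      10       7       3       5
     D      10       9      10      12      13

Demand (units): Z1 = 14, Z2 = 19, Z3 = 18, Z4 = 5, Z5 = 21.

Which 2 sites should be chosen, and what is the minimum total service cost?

With exactly 2 open, each farm uses its cheapest among the chosen.
{A, C}: Z1→A 2·14=28, Z2→A 3·19=57, Z3→A 4·18=72, Z4→C 3·5=15, Z5→A 2·21=42. Service cost 214.
{A, B}: service cost 219
{A, D}: service cost 219
Among all 6 size-2 choices, {A, C} is lowest.

Choose A and C; total service cost 214.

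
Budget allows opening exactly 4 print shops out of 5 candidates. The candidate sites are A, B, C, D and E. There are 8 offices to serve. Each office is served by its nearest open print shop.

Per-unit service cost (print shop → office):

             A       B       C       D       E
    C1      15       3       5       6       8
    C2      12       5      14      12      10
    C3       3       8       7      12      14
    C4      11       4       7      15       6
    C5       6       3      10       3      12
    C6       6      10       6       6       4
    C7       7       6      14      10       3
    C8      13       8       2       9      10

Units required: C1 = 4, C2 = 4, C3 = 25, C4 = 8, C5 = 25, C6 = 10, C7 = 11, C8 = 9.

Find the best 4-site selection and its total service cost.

With exactly 4 open, each office uses its cheapest among the chosen.
{A, B, C, E}: C1→B 3·4=12, C2→B 5·4=20, C3→A 3·25=75, C4→B 4·8=32, C5→B 3·25=75, C6→E 4·10=40, C7→E 3·11=33, C8→C 2·9=18. Service cost 305.
{A, C, D, E}: service cost 349
{A, B, C, D}: service cost 358
Among all 5 size-4 choices, {A, B, C, E} is lowest.

Choose A, B, C and E; total service cost 305.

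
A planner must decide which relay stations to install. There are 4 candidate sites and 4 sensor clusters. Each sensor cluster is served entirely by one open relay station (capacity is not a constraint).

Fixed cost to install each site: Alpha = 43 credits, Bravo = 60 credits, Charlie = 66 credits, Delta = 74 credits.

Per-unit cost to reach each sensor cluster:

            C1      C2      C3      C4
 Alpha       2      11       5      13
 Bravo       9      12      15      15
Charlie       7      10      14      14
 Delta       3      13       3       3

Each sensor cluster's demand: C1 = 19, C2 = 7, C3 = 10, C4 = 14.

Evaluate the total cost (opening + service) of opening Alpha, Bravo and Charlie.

Each sensor cluster is assigned to its cheapest site among the open ones.
{Alpha, Bravo, Charlie}: C1→Alpha 2·19=38, C2→Charlie 10·7=70, C3→Alpha 5·10=50, C4→Alpha 13·14=182. Service 340; fixed 169; total 509.

Total cost: 509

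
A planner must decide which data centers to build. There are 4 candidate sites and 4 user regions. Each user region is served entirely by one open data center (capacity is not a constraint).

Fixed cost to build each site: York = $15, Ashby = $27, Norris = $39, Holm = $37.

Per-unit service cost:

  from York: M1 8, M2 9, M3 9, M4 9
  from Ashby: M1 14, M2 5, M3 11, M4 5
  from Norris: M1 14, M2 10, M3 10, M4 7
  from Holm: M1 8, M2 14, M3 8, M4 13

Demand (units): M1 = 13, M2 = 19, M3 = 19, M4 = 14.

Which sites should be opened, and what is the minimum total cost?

For any fixed open set, each user region goes to its cheapest open site; total = fixed + service.
{York, Ashby}: M1→York 8·13=104, M2→Ashby 5·19=95, M3→York 9·19=171, M4→Ashby 5·14=70. Service 440; fixed 42; total 482.
{Ashby, Holm}: service 421 + fixed 64 = 485
{York, Ashby, Holm}: M1→York 8·13=104, M2→Ashby 5·19=95, M3→Holm 8·19=152, M4→Ashby 5·14=70. Service 421; fixed 79; total 500.
{York, Ashby, Norris, Holm}: service 421 + fixed 118 = 539
No other subset beats 482.

Open York and Ashby; minimum total cost 482.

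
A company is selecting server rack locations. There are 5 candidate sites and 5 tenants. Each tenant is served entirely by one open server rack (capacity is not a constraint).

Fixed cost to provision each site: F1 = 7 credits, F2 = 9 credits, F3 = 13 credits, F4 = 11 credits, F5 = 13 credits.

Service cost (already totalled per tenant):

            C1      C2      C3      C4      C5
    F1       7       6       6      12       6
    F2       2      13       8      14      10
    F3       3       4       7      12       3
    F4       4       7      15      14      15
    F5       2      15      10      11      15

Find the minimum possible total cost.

For any fixed open set, each tenant goes to its cheapest open site; total = fixed + service.
{F3}: C1→F3 3, C2→F3 4, C3→F3 7, C4→F3 12, C5→F3 3. Service 29; fixed 13; total 42.
{F1}: service 37 + fixed 7 = 44
{F1, F2}: C1→F2 2, C2→F1 6, C3→F1 6, C4→F1 12, C5→F1 6. Service 32; fixed 16; total 48.
{F1, F2, F3, F4, F5}: service 26 + fixed 53 = 79
No other subset beats 42.

Minimum total cost: 42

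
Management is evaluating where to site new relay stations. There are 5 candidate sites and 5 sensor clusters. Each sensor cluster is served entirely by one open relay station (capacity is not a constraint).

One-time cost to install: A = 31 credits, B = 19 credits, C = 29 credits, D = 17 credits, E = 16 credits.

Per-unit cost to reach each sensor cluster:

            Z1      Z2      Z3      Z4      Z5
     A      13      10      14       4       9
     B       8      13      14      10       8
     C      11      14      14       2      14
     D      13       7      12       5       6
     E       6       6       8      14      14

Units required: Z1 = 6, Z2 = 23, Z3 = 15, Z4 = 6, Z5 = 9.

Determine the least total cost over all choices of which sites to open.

For any fixed open set, each sensor cluster goes to its cheapest open site; total = fixed + service.
{D, E}: Z1→E 6·6=36, Z2→E 6·23=138, Z3→E 8·15=120, Z4→D 5·6=30, Z5→D 6·9=54. Service 378; fixed 33; total 411.
{C, D, E}: Z1→E 6·6=36, Z2→E 6·23=138, Z3→E 8·15=120, Z4→C 2·6=12, Z5→D 6·9=54. Service 360; fixed 62; total 422.
{B, D, E}: service 378 + fixed 52 = 430
{A, B, C, D, E}: Z1→E 6·6=36, Z2→E 6·23=138, Z3→E 8·15=120, Z4→C 2·6=12, Z5→D 6·9=54. Service 360; fixed 112; total 472.
No other subset beats 411.

Minimum total cost: 411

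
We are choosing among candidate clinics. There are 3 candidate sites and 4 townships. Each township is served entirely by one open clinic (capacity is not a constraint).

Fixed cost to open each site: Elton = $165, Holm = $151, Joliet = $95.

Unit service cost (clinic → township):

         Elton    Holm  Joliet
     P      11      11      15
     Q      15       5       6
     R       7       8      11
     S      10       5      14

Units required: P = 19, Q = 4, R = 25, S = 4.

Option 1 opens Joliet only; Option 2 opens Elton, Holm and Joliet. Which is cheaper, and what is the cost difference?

Option 1: {Joliet}: P→Joliet 15·19=285, Q→Joliet 6·4=24, R→Joliet 11·25=275, S→Joliet 14·4=56. Service 640; fixed 95; total 735.
Option 2: {Elton, Holm, Joliet}: P→Elton 11·19=209, Q→Holm 5·4=20, R→Elton 7·25=175, S→Holm 5·4=20. Service 424; fixed 411; total 835.
Difference: |735 − 835| = 100.

Option 1 is cheaper by 100.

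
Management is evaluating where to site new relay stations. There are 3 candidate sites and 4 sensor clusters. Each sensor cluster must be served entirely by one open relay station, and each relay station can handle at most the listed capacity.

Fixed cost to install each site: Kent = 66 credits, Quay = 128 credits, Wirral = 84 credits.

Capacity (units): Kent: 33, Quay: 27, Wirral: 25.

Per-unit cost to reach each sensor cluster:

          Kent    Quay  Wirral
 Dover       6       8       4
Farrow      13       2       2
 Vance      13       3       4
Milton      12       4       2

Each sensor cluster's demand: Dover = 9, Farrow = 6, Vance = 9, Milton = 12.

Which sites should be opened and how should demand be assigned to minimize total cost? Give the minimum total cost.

Minimum total cost: 311

Open {Quay, Wirral}: Dover→Wirral 4·9=36, Farrow→Quay 2·6=12, Vance→Quay 3·9=27, Milton→Wirral 2·12=24.
Loads: Quay carries 15/27, Wirral carries 21/25. Service 99; fixed 212; total 311.
Next best feasible plan costs 335.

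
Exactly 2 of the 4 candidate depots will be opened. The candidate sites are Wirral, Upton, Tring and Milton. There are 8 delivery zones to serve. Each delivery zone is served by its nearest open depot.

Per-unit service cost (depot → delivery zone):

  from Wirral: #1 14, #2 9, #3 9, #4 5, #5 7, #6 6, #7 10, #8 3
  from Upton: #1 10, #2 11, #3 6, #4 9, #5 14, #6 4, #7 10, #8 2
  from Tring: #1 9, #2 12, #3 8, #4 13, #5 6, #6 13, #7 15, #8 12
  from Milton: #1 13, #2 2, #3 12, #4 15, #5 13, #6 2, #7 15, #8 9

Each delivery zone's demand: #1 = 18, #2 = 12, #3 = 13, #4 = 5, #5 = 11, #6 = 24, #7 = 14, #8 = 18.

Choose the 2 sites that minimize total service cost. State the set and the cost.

Choose Upton and Milton; total service cost 694.

With exactly 2 open, each delivery zone uses its cheapest among the chosen.
{Upton, Milton}: #1→Upton 10·18=180, #2→Milton 2·12=24, #3→Upton 6·13=78, #4→Upton 9·5=45, #5→Milton 13·11=143, #6→Milton 2·24=48, #7→Upton 10·14=140, #8→Upton 2·18=36. Service cost 694.
{Wirral, Milton}: service cost 719
{Wirral, Upton}: service cost 740
Among all 6 size-2 choices, {Upton, Milton} is lowest.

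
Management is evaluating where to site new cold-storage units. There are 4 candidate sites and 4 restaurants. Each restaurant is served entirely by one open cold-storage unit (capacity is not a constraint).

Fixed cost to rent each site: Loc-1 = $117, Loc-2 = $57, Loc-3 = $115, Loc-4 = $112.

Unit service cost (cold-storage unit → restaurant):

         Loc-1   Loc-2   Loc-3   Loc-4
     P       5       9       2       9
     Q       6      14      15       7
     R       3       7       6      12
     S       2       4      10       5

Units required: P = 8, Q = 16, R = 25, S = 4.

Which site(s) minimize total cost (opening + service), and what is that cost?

For any fixed open set, each restaurant goes to its cheapest open site; total = fixed + service.
{Loc-1}: P→Loc-1 5·8=40, Q→Loc-1 6·16=96, R→Loc-1 3·25=75, S→Loc-1 2·4=8. Service 219; fixed 117; total 336.
{Loc-1, Loc-2}: P→Loc-1 5·8=40, Q→Loc-1 6·16=96, R→Loc-1 3·25=75, S→Loc-1 2·4=8. Service 219; fixed 174; total 393.
{Loc-1, Loc-3}: service 195 + fixed 232 = 427
{Loc-1, Loc-2, Loc-3, Loc-4}: P→Loc-3 2·8=16, Q→Loc-1 6·16=96, R→Loc-1 3·25=75, S→Loc-1 2·4=8. Service 195; fixed 401; total 596.
No other subset beats 336.

Open Loc-1 only; minimum total cost 336.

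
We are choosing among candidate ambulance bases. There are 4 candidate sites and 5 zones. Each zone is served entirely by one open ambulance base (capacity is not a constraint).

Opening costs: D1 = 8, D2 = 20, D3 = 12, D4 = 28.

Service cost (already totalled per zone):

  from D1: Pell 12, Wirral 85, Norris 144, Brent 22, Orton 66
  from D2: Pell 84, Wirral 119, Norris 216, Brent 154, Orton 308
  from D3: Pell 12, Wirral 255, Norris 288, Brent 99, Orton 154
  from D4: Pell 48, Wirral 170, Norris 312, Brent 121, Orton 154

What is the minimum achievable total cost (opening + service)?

Minimum total cost: 337

For any fixed open set, each zone goes to its cheapest open site; total = fixed + service.
{D1}: Pell→D1 12, Wirral→D1 85, Norris→D1 144, Brent→D1 22, Orton→D1 66. Service 329; fixed 8; total 337.
{D1, D3}: Pell→D1 12, Wirral→D1 85, Norris→D1 144, Brent→D1 22, Orton→D1 66. Service 329; fixed 20; total 349.
{D1, D2}: service 329 + fixed 28 = 357
{D1, D2, D3, D4}: service 329 + fixed 68 = 397
No other subset beats 337.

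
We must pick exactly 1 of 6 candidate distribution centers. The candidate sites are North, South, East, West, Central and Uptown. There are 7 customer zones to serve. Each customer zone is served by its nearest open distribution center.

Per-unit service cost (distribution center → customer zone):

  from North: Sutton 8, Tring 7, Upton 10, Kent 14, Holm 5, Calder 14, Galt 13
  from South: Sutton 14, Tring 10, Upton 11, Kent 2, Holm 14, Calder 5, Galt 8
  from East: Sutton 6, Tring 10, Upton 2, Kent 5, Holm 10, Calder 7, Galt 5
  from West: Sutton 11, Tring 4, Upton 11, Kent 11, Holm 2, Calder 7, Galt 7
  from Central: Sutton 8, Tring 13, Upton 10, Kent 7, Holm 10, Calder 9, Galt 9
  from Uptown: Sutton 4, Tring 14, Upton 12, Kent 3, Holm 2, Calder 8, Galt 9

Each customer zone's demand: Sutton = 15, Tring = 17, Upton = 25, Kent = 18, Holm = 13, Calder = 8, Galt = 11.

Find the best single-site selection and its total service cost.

With exactly 1 open, each customer zone uses its cheapest among the chosen.
{East}: Sutton→East 6·15=90, Tring→East 10·17=170, Upton→East 2·25=50, Kent→East 5·18=90, Holm→East 10·13=130, Calder→East 7·8=56, Galt→East 5·11=55. Service cost 641.
{Uptown}: service cost 841
{West}: service cost 865
Among all 6 size-1 choices, {East} is lowest.

Choose East only; total service cost 641.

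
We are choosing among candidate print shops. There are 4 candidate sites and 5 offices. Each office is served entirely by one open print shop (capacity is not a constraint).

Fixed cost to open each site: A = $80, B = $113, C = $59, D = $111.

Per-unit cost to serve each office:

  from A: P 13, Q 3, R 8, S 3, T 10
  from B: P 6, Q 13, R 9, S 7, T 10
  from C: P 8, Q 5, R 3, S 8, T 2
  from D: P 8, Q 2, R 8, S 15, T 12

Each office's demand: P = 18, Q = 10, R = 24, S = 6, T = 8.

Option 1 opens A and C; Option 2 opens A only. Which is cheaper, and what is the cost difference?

Option 1: {A, C}: P→C 8·18=144, Q→A 3·10=30, R→C 3·24=72, S→A 3·6=18, T→C 2·8=16. Service 280; fixed 139; total 419.
Option 2: {A}: P→A 13·18=234, Q→A 3·10=30, R→A 8·24=192, S→A 3·6=18, T→A 10·8=80. Service 554; fixed 80; total 634.
Difference: |419 − 634| = 215.

Option 1 is cheaper by 215.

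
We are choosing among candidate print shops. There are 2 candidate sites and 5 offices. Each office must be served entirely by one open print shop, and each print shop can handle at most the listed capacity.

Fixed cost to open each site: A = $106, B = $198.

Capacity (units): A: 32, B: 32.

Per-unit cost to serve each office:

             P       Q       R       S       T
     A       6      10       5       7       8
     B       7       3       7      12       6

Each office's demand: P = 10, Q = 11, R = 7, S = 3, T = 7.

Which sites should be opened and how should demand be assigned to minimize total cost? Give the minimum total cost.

Open {A, B}: P→A 6·10=60, Q→B 3·11=33, R→A 5·7=35, S→A 7·3=21, T→B 6·7=42.
Loads: A carries 20/32, B carries 18/32. Service 191; fixed 304; total 495.
Next best feasible plan costs 505.

Minimum total cost: 495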